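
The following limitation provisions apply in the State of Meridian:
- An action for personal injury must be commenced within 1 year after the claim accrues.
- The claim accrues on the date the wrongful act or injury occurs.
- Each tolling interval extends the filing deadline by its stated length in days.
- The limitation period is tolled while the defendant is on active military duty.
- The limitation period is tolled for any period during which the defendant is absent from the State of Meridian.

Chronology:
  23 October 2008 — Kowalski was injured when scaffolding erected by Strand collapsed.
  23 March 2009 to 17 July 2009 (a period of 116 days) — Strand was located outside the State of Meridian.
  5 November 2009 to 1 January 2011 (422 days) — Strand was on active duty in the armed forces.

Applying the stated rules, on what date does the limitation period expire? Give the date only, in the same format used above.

14 April 2011

The claim accrued on 23 October 2008, when the wrongful act occurred.
Adding the 1 year base period to 23 October 2008 gives a deadline of 23 October 2009, before any tolling.
The defendant's absence from the jurisdiction from 23 March 2009 to 17 July 2009 tolled the period for 116 days, extending the deadline to 16 February 2010.
The defendant's active military service from 5 November 2009 to 1 January 2011 tolled the period for 422 days, extending the deadline to 14 April 2011.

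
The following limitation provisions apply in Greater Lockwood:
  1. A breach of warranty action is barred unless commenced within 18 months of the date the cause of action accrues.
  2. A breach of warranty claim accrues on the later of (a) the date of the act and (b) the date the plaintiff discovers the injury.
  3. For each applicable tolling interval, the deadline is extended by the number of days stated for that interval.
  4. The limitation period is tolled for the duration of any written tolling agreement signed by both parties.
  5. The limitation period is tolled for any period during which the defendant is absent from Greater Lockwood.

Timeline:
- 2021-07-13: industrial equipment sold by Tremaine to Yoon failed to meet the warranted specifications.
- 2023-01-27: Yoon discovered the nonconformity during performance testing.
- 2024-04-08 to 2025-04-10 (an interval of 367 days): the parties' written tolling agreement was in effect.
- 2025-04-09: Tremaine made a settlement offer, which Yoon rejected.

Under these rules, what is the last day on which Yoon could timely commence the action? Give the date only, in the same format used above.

2025-07-29

The claim accrued on 2023-01-27 — the later of the 2021-07-13 act and the 2023-01-27 discovery.
Adding the 18 months base period to 2023-01-27 gives a deadline of 2024-07-27, before any tolling.
Because the written tolling agreement ran from 2024-04-08 to 2025-04-10, the deadline is extended by 367 days to 2025-07-29.
The other events in the timeline have no effect on the limitation period under the stated rules.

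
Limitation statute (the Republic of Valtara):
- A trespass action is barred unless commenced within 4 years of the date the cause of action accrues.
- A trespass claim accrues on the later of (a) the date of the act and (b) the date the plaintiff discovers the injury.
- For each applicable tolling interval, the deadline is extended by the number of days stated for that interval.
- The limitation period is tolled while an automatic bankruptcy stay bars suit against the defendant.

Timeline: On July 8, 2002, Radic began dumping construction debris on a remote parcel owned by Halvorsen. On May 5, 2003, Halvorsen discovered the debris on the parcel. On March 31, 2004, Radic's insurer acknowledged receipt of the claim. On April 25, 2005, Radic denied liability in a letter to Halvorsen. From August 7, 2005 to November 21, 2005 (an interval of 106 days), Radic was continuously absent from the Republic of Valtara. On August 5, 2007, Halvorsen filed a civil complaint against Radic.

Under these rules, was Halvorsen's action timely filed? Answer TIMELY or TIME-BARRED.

The claim accrued on May 5, 2003 — the later of the July 8, 2002 act and the May 5, 2003 discovery.
Adding the 4 years base period to May 5, 2003 gives a deadline of May 5, 2007, before any tolling.
No stated provision tolls the period for the defendant's absence, so the interval from August 7, 2005 to November 21, 2005 has no effect on the deadline.
None of the other events listed affects the running of the period under the stated rules.
Filing on August 5, 2007 missed the May 5, 2007 deadline — the action is time-barred.

TIME-BARRED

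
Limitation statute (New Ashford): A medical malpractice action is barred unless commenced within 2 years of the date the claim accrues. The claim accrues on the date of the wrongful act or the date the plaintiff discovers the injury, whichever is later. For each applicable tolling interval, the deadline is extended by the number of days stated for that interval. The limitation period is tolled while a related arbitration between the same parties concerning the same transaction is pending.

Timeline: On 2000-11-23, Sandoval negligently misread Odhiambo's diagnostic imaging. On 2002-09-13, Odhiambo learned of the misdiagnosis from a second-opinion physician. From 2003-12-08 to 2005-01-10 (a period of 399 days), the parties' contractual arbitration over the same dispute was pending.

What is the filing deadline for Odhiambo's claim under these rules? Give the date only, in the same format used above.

The claim accrued on 2002-09-13 — the later of the 2000-11-23 act and the 2002-09-13 discovery.
The untolled deadline — 2 years after 2002-09-13 — is 2004-09-13.
The pending related arbitration from 2003-12-08 to 2005-01-10 tolled the period for 399 days, extending the deadline to 2005-10-17.

2005-10-17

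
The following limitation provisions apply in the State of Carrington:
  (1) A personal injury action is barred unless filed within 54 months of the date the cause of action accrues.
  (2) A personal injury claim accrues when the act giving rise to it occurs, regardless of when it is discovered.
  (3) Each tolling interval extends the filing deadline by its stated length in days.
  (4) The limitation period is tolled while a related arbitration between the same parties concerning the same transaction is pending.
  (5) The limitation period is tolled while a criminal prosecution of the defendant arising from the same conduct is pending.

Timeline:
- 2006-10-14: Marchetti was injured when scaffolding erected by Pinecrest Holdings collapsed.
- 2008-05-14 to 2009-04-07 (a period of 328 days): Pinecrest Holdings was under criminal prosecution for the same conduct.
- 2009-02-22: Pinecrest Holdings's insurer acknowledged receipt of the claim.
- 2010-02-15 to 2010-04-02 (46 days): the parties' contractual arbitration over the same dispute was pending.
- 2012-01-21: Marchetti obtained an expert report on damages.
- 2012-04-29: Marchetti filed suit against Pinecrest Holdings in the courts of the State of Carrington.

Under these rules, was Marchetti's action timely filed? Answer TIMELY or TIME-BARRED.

The cause of action accrued on 2006-10-14, the date of the act.
Adding the 54 months base period to 2006-10-14 gives a deadline of 2011-04-14, before any tolling.
The pending criminal prosecution from 2008-05-14 to 2009-04-07 tolled the period for 328 days, extending the deadline to 2012-03-07.
The period was tolled for 46 days by the pending related arbitration (2010-02-15 to 2010-04-02), pushing the deadline to 2012-04-22.
Nothing else in the chronology tolls or restarts the period.
The 2012-04-29 filing falls after the 2012-04-22 deadline; the claim is time-barred.

TIME-BARRED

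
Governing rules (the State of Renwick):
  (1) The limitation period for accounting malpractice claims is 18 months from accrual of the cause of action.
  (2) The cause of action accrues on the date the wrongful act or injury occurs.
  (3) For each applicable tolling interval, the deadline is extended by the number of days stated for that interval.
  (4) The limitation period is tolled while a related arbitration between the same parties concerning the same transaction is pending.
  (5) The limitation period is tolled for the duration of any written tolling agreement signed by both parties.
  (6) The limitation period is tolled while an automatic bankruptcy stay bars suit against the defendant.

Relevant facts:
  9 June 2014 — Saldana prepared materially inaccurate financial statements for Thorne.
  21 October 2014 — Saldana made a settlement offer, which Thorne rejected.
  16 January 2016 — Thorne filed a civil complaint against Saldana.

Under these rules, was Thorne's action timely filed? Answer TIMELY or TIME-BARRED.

TIME-BARRED

The claim accrued on 9 June 2014, when the wrongful act occurred.
Adding the 18 months base period to 9 June 2014 gives a deadline of 9 December 2015, before any tolling.
The other events in the timeline have no effect on the limitation period under the stated rules.
The 16 January 2016 filing falls after the 9 December 2015 deadline; the claim is time-barred.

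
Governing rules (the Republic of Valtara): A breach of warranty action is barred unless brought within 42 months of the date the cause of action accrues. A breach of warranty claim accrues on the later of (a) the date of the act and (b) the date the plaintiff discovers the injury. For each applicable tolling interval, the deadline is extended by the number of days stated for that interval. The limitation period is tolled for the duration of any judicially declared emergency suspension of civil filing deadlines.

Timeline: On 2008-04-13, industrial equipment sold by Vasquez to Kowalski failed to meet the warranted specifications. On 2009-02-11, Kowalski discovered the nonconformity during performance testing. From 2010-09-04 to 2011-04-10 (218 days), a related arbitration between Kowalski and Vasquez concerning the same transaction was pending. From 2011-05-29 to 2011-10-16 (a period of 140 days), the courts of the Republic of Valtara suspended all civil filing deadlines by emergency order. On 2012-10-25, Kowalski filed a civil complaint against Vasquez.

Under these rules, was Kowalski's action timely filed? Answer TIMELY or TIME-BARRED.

TIMELY

The claim accrued on 2009-02-11 — the later of the 2008-04-13 act and the 2009-02-11 discovery.
42 months from 2009-02-11 is 2012-08-11.
The period was tolled for 140 days by the emergency suspension of filing deadlines (2011-05-29 to 2011-10-16), pushing the deadline to 2012-12-29.
Although a pending arbitration ran from 2010-09-04 to 2011-04-10, the stated rules do not make that a tolling event, so it is disregarded.
Filing on 2012-10-25 beat the 2012-12-29 deadline — the action is timely.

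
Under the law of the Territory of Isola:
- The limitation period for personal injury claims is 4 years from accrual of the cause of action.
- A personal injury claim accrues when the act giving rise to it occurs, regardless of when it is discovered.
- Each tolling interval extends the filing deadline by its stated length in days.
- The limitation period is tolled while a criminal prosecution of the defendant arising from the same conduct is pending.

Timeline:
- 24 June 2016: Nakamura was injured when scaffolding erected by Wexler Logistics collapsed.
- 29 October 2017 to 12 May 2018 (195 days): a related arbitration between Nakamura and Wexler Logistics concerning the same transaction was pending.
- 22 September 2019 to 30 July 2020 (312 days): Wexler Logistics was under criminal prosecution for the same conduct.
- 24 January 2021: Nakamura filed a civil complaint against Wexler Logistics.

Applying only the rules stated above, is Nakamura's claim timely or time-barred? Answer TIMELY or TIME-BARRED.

TIMELY

The cause of action accrued on 24 June 2016, the date of the act.
Adding the 4 years base period to 24 June 2016 gives a deadline of 24 June 2020, before any tolling.
Because the pending criminal prosecution ran from 22 September 2019 to 30 July 2020, the deadline is extended by 312 days to 2 May 2021.
Although a pending arbitration ran from 29 October 2017 to 12 May 2018, the stated rules do not make that a tolling event, so it is disregarded.
Nakamura filed on 24 January 2021, before the 2 May 2021 deadline, so the action is timely.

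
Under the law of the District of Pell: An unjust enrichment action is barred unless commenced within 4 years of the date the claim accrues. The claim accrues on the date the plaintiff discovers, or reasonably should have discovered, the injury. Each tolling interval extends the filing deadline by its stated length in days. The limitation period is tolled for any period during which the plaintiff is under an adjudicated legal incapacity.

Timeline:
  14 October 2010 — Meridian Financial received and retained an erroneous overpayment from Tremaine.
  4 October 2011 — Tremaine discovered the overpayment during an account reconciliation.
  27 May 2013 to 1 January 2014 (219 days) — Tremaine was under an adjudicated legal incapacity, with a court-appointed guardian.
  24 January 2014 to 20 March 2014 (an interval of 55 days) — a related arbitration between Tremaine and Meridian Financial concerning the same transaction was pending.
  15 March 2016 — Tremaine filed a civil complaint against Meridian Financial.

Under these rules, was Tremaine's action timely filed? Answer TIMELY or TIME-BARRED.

Accrual is tied to discovery, so the period began on 4 October 2011 rather than on 14 October 2010 when the act occurred.
Adding the 4 years base period to 4 October 2011 gives a deadline of 4 October 2015, before any tolling.
The plaintiff's legal incapacity from 27 May 2013 to 1 January 2014 tolled the period for 219 days, extending the deadline to 10 May 2016.
No stated provision tolls the period for a pending arbitration, so the interval from 24 January 2014 to 20 March 2014 has no effect on the deadline.
Filing on 15 March 2016 beat the 10 May 2016 deadline — the action is timely.

TIMELY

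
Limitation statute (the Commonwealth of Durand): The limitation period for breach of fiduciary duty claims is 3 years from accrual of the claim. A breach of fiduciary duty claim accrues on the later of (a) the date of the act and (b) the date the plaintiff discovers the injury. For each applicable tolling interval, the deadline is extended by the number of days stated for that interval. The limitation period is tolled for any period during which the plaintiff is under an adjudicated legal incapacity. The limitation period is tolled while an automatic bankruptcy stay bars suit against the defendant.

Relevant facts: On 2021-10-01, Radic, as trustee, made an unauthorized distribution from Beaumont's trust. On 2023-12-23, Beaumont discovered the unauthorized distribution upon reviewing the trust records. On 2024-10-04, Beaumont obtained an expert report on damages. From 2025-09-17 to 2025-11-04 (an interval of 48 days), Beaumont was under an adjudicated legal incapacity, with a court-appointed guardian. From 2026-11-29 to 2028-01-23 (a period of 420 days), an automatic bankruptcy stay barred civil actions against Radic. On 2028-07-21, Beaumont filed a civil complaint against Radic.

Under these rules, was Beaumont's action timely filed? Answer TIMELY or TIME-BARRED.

TIME-BARRED

Taking the later of the act (2021-10-01) and discovery (2023-12-23), the claim accrued on 2023-12-23.
3 years from 2023-12-23 is 2026-12-23.
The plaintiff's legal incapacity from 2025-09-17 to 2025-11-04 tolled the period for 48 days, extending the deadline to 2027-02-09.
The period was tolled for 420 days by the automatic bankruptcy stay (2026-11-29 to 2028-01-23), pushing the deadline to 2028-04-04.
The other events in the timeline have no effect on the limitation period under the stated rules.
The 2028-07-21 filing falls after the 2028-04-04 deadline; the claim is time-barred.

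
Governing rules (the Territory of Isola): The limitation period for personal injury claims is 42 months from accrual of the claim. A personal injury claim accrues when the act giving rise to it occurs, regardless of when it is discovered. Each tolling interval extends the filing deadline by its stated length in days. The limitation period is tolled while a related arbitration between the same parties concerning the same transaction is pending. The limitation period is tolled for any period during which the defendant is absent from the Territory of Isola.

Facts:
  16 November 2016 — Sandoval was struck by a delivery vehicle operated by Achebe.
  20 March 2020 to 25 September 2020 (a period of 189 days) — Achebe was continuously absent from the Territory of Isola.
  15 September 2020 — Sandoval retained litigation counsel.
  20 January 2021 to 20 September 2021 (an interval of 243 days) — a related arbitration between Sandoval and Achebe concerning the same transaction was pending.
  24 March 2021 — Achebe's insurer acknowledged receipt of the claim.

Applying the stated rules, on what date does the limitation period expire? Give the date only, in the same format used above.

The limitation period began to run on 16 November 2016.
Adding the 42 months base period to 16 November 2016 gives a deadline of 16 May 2020, before any tolling.
Because the defendant's absence from the jurisdiction ran from 20 March 2020 to 25 September 2020, the deadline is extended by 189 days to 21 November 2020.
The pending related arbitration from 20 January 2021 to 20 September 2021 began after the period had already run on 21 November 2020, so it has no tolling effect.
None of the other events listed affects the running of the period under the stated rules.

21 November 2020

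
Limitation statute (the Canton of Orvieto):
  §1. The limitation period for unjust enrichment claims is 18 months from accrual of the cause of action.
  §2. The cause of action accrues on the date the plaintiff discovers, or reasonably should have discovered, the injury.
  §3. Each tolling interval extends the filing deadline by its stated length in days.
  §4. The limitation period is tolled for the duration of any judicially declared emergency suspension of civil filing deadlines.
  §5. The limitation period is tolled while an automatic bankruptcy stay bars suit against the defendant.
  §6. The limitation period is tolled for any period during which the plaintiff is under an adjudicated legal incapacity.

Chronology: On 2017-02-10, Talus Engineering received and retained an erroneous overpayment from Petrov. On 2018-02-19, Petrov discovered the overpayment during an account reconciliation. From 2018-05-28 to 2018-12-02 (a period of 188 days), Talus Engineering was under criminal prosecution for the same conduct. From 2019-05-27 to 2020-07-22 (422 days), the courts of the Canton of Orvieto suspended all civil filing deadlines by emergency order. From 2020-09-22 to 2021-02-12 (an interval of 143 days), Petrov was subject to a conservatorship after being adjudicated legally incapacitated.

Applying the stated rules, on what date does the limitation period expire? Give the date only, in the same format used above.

2021-03-06

Accrual is tied to discovery, so the period began on 2018-02-19 rather than on 2017-02-10 when the act occurred.
18 months from 2018-02-19 is 2019-08-19.
The period was tolled for 422 days by the emergency suspension of filing deadlines (2019-05-27 to 2020-07-22), pushing the deadline to 2020-10-14.
The plaintiff's legal incapacity from 2020-09-22 to 2021-02-12 tolled the period for 143 days, extending the deadline to 2021-03-06.
Although a criminal prosecution ran from 2018-05-28 to 2018-12-02, the stated rules do not make that a tolling event, so it is disregarded.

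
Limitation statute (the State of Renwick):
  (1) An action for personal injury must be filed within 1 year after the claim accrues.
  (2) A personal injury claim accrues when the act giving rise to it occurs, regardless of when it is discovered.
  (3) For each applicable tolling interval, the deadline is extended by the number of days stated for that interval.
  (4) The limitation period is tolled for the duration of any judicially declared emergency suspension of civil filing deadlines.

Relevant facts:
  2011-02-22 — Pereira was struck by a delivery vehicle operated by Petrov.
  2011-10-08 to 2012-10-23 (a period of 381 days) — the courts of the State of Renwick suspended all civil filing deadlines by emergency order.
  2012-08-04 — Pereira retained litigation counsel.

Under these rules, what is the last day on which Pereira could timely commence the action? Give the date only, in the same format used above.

2013-03-09

The claim accrued on 2011-02-22, the date of the act.
1 year from 2011-02-22 is 2012-02-22.
The emergency suspension of filing deadlines from 2011-10-08 to 2012-10-23 tolled the period for 381 days, extending the deadline to 2013-03-09.
Nothing else in the chronology tolls or restarts the period.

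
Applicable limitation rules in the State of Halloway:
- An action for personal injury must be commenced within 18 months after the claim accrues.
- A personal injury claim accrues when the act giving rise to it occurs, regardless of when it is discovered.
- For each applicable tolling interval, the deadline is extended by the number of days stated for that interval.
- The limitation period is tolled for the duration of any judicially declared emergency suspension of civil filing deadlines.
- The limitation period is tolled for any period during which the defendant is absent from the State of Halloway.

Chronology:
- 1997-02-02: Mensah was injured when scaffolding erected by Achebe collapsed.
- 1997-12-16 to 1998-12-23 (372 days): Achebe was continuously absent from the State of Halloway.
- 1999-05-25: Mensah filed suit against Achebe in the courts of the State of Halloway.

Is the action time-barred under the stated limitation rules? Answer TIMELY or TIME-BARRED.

TIMELY

The limitation period began to run on 1997-02-02.
Adding the 18 months base period to 1997-02-02 gives a deadline of 1998-08-02, before any tolling.
The period was tolled for 372 days by the defendant's absence from the jurisdiction (1997-12-16 to 1998-12-23), pushing the deadline to 1999-08-09.
Mensah filed on 1999-05-25, before the 1999-08-09 deadline, so the action is timely.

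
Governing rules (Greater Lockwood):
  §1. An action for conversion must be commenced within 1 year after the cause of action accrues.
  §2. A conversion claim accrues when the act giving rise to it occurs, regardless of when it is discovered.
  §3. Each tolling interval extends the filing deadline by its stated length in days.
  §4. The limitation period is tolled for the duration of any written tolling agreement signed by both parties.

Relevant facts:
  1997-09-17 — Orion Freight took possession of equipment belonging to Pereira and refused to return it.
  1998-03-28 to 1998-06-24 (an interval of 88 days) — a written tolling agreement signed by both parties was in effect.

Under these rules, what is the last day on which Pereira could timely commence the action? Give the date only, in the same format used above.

1998-12-14

The claim accrued on 1997-09-17, when the wrongful act occurred.
1 year from 1997-09-17 is 1998-09-17.
The period was tolled for 88 days by the written tolling agreement (1998-03-28 to 1998-06-24), pushing the deadline to 1998-12-14.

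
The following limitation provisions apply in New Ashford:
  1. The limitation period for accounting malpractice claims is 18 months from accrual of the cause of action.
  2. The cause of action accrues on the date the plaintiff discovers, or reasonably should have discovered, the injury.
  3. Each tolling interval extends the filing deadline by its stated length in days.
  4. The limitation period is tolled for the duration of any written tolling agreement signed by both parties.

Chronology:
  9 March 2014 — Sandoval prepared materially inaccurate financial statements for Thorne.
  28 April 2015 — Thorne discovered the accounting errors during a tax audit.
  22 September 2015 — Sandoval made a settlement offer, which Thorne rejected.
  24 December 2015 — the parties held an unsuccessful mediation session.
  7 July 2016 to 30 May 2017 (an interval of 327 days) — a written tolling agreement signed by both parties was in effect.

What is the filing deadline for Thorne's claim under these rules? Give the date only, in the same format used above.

Accrual is tied to discovery, so the period began on 28 April 2015 rather than on 9 March 2014 when the act occurred.
Adding the 18 months base period to 28 April 2015 gives a deadline of 28 October 2016, before any tolling.
The written tolling agreement from 7 July 2016 to 30 May 2017 tolled the period for 327 days, extending the deadline to 20 September 2017.
None of the other events listed affects the running of the period under the stated rules.

20 September 2017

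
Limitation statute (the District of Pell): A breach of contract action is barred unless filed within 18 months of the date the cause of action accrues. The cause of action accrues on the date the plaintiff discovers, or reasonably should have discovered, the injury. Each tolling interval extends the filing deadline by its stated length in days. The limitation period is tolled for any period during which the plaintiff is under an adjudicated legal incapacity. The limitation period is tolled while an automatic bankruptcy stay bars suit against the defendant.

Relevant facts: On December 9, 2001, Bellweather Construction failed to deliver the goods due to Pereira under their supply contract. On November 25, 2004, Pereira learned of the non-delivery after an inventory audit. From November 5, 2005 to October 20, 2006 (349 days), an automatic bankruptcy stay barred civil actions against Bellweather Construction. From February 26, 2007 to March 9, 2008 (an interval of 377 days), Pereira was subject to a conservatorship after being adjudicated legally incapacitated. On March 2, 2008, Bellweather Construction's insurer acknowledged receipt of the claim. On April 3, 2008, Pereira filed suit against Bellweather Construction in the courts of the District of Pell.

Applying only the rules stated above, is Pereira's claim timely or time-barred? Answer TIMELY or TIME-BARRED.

The claim did not accrue until Pereira discovered the injury on November 25, 2004; the December 9, 2001 act date does not start the clock under the stated rule.
Adding the 18 months base period to November 25, 2004 gives a deadline of May 25, 2006, before any tolling.
Because the automatic bankruptcy stay ran from November 5, 2005 to October 20, 2006, the deadline is extended by 349 days to May 9, 2007.
The plaintiff's legal incapacity from February 26, 2007 to March 9, 2008 tolled the period for 377 days, extending the deadline to May 20, 2008.
Nothing else in the chronology tolls or restarts the period.
The April 3, 2008 filing precedes the May 20, 2008 deadline; the claim is timely.

TIMELY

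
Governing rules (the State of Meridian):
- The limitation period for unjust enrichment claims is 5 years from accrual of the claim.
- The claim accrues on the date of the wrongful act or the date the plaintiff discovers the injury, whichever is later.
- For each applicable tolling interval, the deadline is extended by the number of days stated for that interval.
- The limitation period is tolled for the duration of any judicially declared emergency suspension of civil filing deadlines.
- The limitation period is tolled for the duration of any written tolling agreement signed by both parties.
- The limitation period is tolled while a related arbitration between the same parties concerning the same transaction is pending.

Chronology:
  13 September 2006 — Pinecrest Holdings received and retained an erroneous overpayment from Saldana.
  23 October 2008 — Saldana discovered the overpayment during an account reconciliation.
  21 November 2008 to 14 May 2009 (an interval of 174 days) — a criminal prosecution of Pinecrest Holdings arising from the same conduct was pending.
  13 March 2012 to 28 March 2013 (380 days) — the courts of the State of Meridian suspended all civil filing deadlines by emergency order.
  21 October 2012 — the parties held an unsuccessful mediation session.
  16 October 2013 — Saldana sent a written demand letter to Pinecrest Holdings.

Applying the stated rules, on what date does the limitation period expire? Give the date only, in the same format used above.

7 November 2014

Taking the later of the act (13 September 2006) and discovery (23 October 2008), the claim accrued on 23 October 2008.
Adding the 5 years base period to 23 October 2008 gives a deadline of 23 October 2013, before any tolling.
The period was tolled for 380 days by the emergency suspension of filing deadlines (13 March 2012 to 28 March 2013), pushing the deadline to 7 November 2014.
No stated provision tolls the period for a criminal prosecution, so the interval from 21 November 2008 to 14 May 2009 has no effect on the deadline.
The other events in the timeline have no effect on the limitation period under the stated rules.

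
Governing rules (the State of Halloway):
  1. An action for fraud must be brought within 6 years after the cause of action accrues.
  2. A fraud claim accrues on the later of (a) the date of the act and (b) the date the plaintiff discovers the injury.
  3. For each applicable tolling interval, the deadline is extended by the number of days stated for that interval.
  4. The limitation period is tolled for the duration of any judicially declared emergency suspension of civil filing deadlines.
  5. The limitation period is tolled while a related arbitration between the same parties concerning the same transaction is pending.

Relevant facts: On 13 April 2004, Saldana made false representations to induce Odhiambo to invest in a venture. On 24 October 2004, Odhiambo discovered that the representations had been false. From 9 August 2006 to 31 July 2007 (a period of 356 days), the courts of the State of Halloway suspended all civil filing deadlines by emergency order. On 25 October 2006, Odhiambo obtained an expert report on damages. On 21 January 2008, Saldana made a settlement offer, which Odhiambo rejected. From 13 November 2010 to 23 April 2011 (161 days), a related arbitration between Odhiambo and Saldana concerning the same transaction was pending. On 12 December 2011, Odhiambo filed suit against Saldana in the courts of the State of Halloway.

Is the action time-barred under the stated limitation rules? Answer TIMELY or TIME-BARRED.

Taking the later of the act (13 April 2004) and discovery (24 October 2004), the claim accrued on 24 October 2004.
Adding the 6 years base period to 24 October 2004 gives a deadline of 24 October 2010, before any tolling.
The period was tolled for 356 days by the emergency suspension of filing deadlines (9 August 2006 to 31 July 2007), pushing the deadline to 15 October 2011.
The period was tolled for 161 days by the pending related arbitration (13 November 2010 to 23 April 2011), pushing the deadline to 24 March 2012.
Nothing else in the chronology tolls or restarts the period.
Filing on 12 December 2011 beat the 24 March 2012 deadline — the action is timely.

TIMELY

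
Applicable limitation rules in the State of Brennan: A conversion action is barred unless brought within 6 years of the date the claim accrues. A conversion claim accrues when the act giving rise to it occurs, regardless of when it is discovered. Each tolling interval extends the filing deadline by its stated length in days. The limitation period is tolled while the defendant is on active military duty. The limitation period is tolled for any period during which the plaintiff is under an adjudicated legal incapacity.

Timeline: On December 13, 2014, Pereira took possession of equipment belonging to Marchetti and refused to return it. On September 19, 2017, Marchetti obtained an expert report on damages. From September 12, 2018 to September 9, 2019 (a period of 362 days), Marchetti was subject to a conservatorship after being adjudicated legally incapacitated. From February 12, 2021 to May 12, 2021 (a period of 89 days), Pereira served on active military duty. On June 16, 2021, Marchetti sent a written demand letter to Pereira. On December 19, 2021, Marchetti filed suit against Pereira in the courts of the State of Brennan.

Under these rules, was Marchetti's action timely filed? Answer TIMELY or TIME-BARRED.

TIMELY

The claim accrued on December 13, 2014, when the wrongful act occurred.
Adding the 6 years base period to December 13, 2014 gives a deadline of December 13, 2020, before any tolling.
Because the plaintiff's legal incapacity ran from September 12, 2018 to September 9, 2019, the deadline is extended by 362 days to December 10, 2021.
The defendant's active military service from February 12, 2021 to May 12, 2021 tolled the period for 89 days, extending the deadline to March 9, 2022.
Nothing else in the chronology tolls or restarts the period.
Filing on December 19, 2021 beat the March 9, 2022 deadline — the action is timely.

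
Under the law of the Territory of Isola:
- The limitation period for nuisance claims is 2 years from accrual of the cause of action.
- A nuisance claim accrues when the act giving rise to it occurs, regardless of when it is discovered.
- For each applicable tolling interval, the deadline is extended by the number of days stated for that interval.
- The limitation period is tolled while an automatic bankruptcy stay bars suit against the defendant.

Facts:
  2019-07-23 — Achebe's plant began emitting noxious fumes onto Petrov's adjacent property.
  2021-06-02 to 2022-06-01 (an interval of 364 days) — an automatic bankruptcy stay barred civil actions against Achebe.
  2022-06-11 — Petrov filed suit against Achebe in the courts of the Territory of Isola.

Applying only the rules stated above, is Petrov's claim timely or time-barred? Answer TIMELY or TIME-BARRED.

TIMELY

The limitation period began to run on 2019-07-23.
The untolled deadline — 2 years after 2019-07-23 — is 2021-07-23.
The automatic bankruptcy stay from 2021-06-02 to 2022-06-01 tolled the period for 364 days, extending the deadline to 2022-07-22.
Filing on 2022-06-11 beat the 2022-07-22 deadline — the action is timely.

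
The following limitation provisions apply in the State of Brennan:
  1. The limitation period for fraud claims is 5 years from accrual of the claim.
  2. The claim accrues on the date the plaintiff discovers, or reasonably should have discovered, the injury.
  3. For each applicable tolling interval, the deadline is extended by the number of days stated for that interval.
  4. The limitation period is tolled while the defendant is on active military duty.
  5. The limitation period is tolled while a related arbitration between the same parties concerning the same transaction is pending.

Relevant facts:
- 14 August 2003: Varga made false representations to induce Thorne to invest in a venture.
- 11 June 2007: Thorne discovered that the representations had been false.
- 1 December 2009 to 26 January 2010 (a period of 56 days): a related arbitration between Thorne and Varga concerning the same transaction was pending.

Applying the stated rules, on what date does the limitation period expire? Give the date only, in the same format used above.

6 August 2012

Under the discovery rule, the claim accrued on 11 June 2007, when Thorne discovered the injury — not on the 14 August 2003 date of the underlying act.
5 years from 11 June 2007 is 11 June 2012.
The pending related arbitration from 1 December 2009 to 26 January 2010 tolled the period for 56 days, extending the deadline to 6 August 2012.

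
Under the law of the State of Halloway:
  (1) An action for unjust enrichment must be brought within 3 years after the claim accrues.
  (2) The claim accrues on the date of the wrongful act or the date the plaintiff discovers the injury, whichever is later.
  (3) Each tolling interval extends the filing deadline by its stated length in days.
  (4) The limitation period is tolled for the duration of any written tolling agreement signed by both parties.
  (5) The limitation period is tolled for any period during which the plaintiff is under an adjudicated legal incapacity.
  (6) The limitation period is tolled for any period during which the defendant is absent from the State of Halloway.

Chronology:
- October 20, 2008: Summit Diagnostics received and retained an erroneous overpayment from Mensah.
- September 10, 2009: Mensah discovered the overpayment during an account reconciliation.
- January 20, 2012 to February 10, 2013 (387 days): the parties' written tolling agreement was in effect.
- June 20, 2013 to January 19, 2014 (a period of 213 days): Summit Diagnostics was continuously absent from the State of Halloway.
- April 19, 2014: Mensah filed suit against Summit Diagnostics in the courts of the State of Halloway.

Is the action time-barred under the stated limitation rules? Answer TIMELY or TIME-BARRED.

Taking the later of the act (October 20, 2008) and discovery (September 10, 2009), the claim accrued on September 10, 2009.
3 years from September 10, 2009 is September 10, 2012.
Because the written tolling agreement ran from January 20, 2012 to February 10, 2013, the deadline is extended by 387 days to October 2, 2013.
The period was tolled for 213 days by the defendant's absence from the jurisdiction (June 20, 2013 to January 19, 2014), pushing the deadline to May 3, 2014.
Filing on April 19, 2014 beat the May 3, 2014 deadline — the action is timely.

TIMELY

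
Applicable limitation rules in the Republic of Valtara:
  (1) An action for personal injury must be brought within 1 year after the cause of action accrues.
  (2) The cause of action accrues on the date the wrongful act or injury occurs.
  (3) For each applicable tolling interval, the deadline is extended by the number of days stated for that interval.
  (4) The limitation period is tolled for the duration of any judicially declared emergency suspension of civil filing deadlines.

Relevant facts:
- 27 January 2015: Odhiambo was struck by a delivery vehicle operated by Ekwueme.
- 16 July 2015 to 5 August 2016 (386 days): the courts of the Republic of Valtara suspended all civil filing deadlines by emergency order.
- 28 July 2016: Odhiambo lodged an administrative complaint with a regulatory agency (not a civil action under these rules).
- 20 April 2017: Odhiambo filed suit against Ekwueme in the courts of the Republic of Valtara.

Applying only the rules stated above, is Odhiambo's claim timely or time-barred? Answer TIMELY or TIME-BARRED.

TIME-BARRED

The claim accrued on 27 January 2015, when the wrongful act occurred.
1 year from 27 January 2015 is 27 January 2016.
Because the emergency suspension of filing deadlines ran from 16 July 2015 to 5 August 2016, the deadline is extended by 386 days to 16 February 2017.
The other events in the timeline have no effect on the limitation period under the stated rules.
Filing on 20 April 2017 missed the 16 February 2017 deadline — the action is time-barred.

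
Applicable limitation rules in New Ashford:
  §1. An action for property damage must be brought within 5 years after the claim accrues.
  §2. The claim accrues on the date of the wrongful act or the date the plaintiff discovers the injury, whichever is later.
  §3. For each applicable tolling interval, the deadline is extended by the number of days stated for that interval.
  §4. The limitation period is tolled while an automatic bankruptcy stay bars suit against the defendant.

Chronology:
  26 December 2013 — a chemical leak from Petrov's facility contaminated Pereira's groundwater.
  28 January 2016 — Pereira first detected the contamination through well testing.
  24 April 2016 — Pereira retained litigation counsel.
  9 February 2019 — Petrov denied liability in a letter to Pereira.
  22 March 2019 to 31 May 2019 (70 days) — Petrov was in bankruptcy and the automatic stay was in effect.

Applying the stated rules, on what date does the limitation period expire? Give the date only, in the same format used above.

8 April 2021

Taking the later of the act (26 December 2013) and discovery (28 January 2016), the claim accrued on 28 January 2016.
Adding the 5 years base period to 28 January 2016 gives a deadline of 28 January 2021, before any tolling.
The automatic bankruptcy stay from 22 March 2019 to 31 May 2019 tolled the period for 70 days, extending the deadline to 8 April 2021.
Nothing else in the chronology tolls or restarts the period.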